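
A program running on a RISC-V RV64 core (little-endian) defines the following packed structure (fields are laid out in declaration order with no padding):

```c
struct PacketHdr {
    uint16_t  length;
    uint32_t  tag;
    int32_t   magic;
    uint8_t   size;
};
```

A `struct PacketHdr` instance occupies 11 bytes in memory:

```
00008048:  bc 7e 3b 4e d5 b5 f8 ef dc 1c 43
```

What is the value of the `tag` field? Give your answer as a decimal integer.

`tag` follows `length` (2 bytes), so it starts at byte offset 2 and occupies 4 bytes.
Bytes at offsets 2..5: 3B 4E D5 B5.
In little-endian order the low byte comes first in memory.
Reassemble most-significant byte first: B5 D5 4E 3B → 0xB5D54E3B.
0xB5D54E3B = 3050655291.

3050655291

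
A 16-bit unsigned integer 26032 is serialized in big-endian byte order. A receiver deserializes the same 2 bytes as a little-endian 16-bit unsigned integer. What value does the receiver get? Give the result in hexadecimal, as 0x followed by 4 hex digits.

0xB065

26032 in 16-bit hexadecimal is 0x65B0.
Stored big-endian, the bytes at ascending addresses are 65 B0.
Read back as little-endian, the first byte is least significant, giving 0xB065.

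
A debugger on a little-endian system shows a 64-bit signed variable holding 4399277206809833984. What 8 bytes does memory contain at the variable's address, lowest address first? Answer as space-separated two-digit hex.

4399277206809833984 in hexadecimal, padded to 64 bits, is 0x3D0D5F4FAC5F7200.
Split into bytes (most-significant first): 3D 0D 5F 4F AC 5F 72 00.
Little-endian: lowest address holds the least-significant byte.
So at ascending addresses the bytes are 00 72 5F AC 4F 5F 0D 3D.

00 72 5F AC 4F 5F 0D 3D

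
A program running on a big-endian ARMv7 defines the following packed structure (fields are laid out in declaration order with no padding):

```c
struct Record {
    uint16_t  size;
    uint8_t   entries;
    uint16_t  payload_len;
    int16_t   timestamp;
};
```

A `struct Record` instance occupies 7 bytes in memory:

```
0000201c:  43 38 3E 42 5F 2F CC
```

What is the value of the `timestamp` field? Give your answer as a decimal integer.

`timestamp` follows `size` (2 B), `entries` (1 B), `payload_len` (2 B), so it starts at offset 2 + 1 + 2 = 5 and occupies 2 bytes.
Bytes at offsets 5..6: 2F CC.
Big-endian stores the most-significant byte at the lowest address.
The bytes are already most-significant first: 0x2FCC.
0x2FCC = 12236.

12236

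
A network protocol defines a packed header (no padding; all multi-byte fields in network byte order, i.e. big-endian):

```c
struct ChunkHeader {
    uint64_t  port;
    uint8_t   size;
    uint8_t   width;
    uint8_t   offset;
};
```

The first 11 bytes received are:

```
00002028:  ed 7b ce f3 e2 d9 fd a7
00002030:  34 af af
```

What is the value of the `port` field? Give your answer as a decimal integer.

17112498756002643367

`port` is the first field, at byte offset 0, occupying 8 bytes.
Bytes at offsets 0..7: ED 7B CE F3 E2 D9 FD A7.
Big-endian: lowest address holds the most-significant byte.
The bytes are already most-significant first: 0xED7BCEF3E2D9FDA7.
0xED7BCEF3E2D9FDA7 = 17112498756002643367.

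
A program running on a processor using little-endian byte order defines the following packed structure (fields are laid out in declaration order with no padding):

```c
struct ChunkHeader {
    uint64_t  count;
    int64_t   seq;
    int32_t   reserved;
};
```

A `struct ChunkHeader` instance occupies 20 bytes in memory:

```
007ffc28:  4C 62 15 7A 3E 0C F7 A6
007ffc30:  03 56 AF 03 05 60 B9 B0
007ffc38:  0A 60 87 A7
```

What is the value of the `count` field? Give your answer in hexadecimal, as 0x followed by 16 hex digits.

`count` is the first field, at byte offset 0, occupying 8 bytes.
Bytes at offsets 0..7: 4C 62 15 7A 3E 0C F7 A6.
In little-endian order the low byte comes first in memory.
Reassemble most-significant byte first: A6 F7 0C 3E 7A 15 62 4C → 0xA6F70C3E7A15624C.

0xA6F70C3E7A15624C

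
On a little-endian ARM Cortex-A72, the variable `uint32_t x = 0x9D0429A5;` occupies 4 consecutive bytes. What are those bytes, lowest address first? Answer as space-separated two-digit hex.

A5 29 04 9D

Split into bytes (most-significant first): 9D 04 29 A5.
In little-endian order the low byte comes first in memory.
So at ascending addresses the bytes are A5 29 04 9D.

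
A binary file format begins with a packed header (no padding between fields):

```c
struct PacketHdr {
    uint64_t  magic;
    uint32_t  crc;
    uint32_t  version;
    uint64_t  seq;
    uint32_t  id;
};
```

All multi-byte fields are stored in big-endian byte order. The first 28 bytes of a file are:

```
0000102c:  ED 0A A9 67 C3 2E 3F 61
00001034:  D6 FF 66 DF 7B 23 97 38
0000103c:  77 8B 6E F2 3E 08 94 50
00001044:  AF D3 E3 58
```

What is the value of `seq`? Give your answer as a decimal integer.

`seq` follows `magic` (8 B), `crc` (4 B), `version` (4 B), so it starts at offset 8 + 4 + 4 = 16 and occupies 8 bytes.
Bytes at offsets 16..23: 77 8B 6E F2 3E 08 94 50.
In big-endian order the high byte comes first in memory.
The bytes are already most-significant first: 0x778B6EF23E089450.
0x778B6EF23E089450 = 8614100698978096208.

8614100698978096208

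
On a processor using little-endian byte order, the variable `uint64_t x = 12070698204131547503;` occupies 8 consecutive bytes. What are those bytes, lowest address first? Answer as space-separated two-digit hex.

12070698204131547503 in hexadecimal, padded to 64 bits, is 0xA783BC103834D96F.
Split into bytes (most-significant first): A7 83 BC 10 38 34 D9 6F.
In little-endian order the low byte comes first in memory.
So at ascending addresses the bytes are 6F D9 34 38 10 BC 83 A7.

6F D9 34 38 10 BC 83 A7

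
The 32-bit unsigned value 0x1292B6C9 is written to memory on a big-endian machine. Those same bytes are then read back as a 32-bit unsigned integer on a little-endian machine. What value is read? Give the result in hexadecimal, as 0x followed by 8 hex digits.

0xC9B69212

Stored big-endian, the bytes at ascending addresses are 12 92 B6 C9.
Read back as little-endian, the first byte is least significant, giving 0xC9B69212.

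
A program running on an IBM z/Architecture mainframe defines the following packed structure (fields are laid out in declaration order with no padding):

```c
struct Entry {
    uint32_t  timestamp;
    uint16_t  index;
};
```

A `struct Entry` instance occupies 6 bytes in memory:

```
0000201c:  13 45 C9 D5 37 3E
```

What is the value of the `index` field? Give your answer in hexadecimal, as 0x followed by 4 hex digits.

`index` follows `timestamp` (4 bytes), so it starts at byte offset 4 and occupies 2 bytes.
Bytes at offsets 4..5: 37 3E.
Big-endian: lowest address holds the most-significant byte.
The bytes are already most-significant first: 0x373E.

0x373E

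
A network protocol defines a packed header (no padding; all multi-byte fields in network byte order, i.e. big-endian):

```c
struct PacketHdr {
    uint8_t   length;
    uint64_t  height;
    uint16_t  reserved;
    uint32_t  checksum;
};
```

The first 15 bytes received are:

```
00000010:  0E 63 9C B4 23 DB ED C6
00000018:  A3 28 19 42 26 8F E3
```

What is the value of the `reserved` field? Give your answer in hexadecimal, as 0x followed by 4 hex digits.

0x2819

`reserved` follows `length` (1 B), `height` (8 B), so it starts at offset 1 + 8 = 9 and occupies 2 bytes.
Bytes at offsets 9..10: 28 19.
In big-endian order the high byte comes first in memory.
The bytes are already most-significant first: 0x2819.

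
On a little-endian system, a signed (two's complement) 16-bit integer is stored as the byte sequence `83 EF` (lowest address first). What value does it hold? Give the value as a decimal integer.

In little-endian order the low byte comes first in memory.
Reassemble most-significant byte first: EF 83 → 0xEF83.
Top bit is set, so as a signed 16-bit value this is 0xEF83 − 2^16 = -4221.

-4221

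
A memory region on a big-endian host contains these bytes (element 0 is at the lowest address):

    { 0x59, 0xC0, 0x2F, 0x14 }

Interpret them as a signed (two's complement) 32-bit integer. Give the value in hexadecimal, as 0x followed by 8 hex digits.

In big-endian order the high byte comes first in memory.
The bytes are already most-significant first: 0x59C02F14.

0x59C02F14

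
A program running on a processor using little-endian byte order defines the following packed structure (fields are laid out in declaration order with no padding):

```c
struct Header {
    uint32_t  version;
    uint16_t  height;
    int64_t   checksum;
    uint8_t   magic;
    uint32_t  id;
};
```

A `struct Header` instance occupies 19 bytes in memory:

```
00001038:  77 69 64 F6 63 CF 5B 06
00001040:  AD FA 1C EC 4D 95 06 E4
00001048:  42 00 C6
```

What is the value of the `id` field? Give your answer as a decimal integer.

3321905892

`id` follows `version` (4 B), `height` (2 B), `checksum` (8 B), `magic` (1 B), so it starts at offset 4 + 2 + 8 + 1 = 15 and occupies 4 bytes.
Bytes at offsets 15..18: E4 42 00 C6.
Little-endian: lowest address holds the least-significant byte.
Reassemble most-significant byte first: C6 00 42 E4 → 0xC60042E4.
0xC60042E4 = 3321905892.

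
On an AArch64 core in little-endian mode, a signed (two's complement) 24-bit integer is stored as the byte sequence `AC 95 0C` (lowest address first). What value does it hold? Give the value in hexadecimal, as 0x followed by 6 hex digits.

Little-endian stores the least-significant byte at the lowest address.
Reassemble most-significant byte first: 0C 95 AC → 0x0C95AC.

0x0C95AC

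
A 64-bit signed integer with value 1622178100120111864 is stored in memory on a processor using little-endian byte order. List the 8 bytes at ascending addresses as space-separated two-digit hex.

1622178100120111864 in hexadecimal, padded to 64 bits, is 0x168322632C13CAF8.
Split into bytes (most-significant first): 16 83 22 63 2C 13 CA F8.
Little-endian: lowest address holds the least-significant byte.
So at ascending addresses the bytes are F8 CA 13 2C 63 22 83 16.

F8 CA 13 2C 63 22 83 16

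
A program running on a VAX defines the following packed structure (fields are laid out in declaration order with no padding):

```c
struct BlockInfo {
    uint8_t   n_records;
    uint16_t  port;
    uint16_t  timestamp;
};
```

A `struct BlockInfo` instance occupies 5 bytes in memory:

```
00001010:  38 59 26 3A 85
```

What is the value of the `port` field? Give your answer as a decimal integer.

9817

`port` follows `n_records` (1 byte), so it starts at byte offset 1 and occupies 2 bytes.
Bytes at offsets 1..2: 59 26.
Little-endian stores the least-significant byte at the lowest address.
Reassemble most-significant byte first: 26 59 → 0x2659.
0x2659 = 9817.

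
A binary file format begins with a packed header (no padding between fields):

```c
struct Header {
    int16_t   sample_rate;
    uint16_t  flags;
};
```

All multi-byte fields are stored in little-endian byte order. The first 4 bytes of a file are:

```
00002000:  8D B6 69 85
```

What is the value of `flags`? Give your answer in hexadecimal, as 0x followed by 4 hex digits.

0x8569

`flags` follows `sample_rate` (2 bytes), so it starts at byte offset 2 and occupies 2 bytes.
Bytes at offsets 2..3: 69 85.
Little-endian stores the least-significant byte at the lowest address.
Reassemble most-significant byte first: 85 69 → 0x8569.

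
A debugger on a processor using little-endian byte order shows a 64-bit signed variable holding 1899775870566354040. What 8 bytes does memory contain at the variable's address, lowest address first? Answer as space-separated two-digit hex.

78 4C F7 BD 16 5C 5D 1A

1899775870566354040 in hexadecimal, padded to 64 bits, is 0x1A5D5C16BDF74C78.
Split into bytes (most-significant first): 1A 5D 5C 16 BD F7 4C 78.
Little-endian: lowest address holds the least-significant byte.
So at ascending addresses the bytes are 78 4C F7 BD 16 5C 5D 1A.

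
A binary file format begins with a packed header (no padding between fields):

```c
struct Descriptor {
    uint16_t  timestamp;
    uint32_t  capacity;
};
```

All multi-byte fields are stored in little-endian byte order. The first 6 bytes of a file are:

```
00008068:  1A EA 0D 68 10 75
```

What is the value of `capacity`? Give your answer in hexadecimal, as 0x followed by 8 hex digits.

`capacity` follows `timestamp` (2 bytes), so it starts at byte offset 2 and occupies 4 bytes.
Bytes at offsets 2..5: 0D 68 10 75.
In little-endian order the low byte comes first in memory.
Reassemble most-significant byte first: 75 10 68 0D → 0x7510680D.

0x7510680D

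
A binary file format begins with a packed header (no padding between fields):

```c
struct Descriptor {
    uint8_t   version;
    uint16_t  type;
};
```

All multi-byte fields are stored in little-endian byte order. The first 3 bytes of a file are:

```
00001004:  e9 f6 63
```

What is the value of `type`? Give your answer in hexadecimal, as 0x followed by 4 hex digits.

0x63F6

`type` follows `version` (1 byte), so it starts at byte offset 1 and occupies 2 bytes.
Bytes at offsets 1..2: F6 63.
In little-endian order the low byte comes first in memory.
Reassemble most-significant byte first: 63 F6 → 0x63F6.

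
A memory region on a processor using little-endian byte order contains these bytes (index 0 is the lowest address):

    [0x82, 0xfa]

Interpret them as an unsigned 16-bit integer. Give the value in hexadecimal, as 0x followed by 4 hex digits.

0xFA82

Little-endian stores the least-significant byte at the lowest address.
Reassemble most-significant byte first: FA 82 → 0xFA82.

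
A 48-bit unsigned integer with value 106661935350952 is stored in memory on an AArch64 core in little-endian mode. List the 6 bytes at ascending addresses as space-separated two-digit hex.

106661935350952 in hexadecimal, padded to 48 bits, is 0x61022AC484A8.
Split into bytes (most-significant first): 61 02 2A C4 84 A8.
Little-endian: lowest address holds the least-significant byte.
So at ascending addresses the bytes are A8 84 C4 2A 02 61.

A8 84 C4 2A 02 61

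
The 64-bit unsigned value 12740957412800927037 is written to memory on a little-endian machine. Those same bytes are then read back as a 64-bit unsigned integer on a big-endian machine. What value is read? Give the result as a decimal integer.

12740957412800927037 in 64-bit hexadecimal is 0xB0D0F9433061153D.
Stored little-endian, the bytes at ascending addresses are 3D 15 61 30 43 F9 D0 B0.
Read back as big-endian, the last byte is least significant, giving 0x3D15613043F9D0B0.
0x3D15613043F9D0B0 = 4401531070751297712.

4401531070751297712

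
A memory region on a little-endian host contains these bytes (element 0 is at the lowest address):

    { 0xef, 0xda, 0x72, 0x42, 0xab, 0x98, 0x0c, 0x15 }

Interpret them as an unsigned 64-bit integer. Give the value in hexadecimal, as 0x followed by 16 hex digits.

0x150C98AB4272DAEF

In little-endian order the low byte comes first in memory.
Reassemble most-significant byte first: 15 0C 98 AB 42 72 DA EF → 0x150C98AB4272DAEF.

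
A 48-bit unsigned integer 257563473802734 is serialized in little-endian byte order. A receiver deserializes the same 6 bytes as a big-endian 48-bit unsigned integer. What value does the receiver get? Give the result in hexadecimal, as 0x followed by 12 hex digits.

257563473802734 in 48-bit hexadecimal is 0xEA40AB5CF5EE.
Stored little-endian, the bytes at ascending addresses are EE F5 5C AB 40 EA.
Read back as big-endian, the last byte is least significant, giving 0xEEF55CAB40EA.

0xEEF55CAB40EA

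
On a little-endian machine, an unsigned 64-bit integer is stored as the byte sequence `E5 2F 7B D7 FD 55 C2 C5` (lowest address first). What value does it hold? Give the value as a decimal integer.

14250046719683932133

In little-endian order the low byte comes first in memory.
Reassemble most-significant byte first: C5 C2 55 FD D7 7B 2F E5 → 0xC5C255FDD77B2FE5.
0xC5C255FDD77B2FE5 = 14250046719683932133.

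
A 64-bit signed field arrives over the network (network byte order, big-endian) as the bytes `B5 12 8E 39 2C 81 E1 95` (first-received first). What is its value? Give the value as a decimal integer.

Big-endian stores the most-significant byte at the lowest address.
The bytes are already most-significant first: 0xB5128E392C81E195.
Top bit is set, so as a signed 64-bit value this is 0xB5128E392C81E195 − 2^64 = -5399096627052813931.

-5399096627052813931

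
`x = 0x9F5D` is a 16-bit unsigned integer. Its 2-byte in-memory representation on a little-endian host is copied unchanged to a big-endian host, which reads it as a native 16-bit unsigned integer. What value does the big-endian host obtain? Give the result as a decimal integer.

23967

Stored little-endian, the bytes at ascending addresses are 5D 9F.
Read back as big-endian, the last byte is least significant, giving 0x5D9F.
0x5D9F = 23967.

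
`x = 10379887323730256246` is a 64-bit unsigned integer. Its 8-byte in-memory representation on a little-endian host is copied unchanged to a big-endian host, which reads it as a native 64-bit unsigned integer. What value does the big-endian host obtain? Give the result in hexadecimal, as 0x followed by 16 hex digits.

0x76A185A386C40C90

10379887323730256246 in 64-bit hexadecimal is 0x900CC486A385A176.
Stored little-endian, the bytes at ascending addresses are 76 A1 85 A3 86 C4 0C 90.
Read back as big-endian, the last byte is least significant, giving 0x76A185A386C40C90.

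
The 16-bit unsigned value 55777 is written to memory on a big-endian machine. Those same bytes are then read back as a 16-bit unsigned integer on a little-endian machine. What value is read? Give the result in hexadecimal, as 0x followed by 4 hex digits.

55777 in 16-bit hexadecimal is 0xD9E1.
Stored big-endian, the bytes at ascending addresses are D9 E1.
Read back as little-endian, the first byte is least significant, giving 0xE1D9.

0xE1D9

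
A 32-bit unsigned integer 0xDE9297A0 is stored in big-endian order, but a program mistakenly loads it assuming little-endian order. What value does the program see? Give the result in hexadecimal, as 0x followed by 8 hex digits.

Stored big-endian, the bytes at ascending addresses are DE 92 97 A0.
Read back as little-endian, the first byte is least significant, giving 0xA09792DE.

0xA09792DE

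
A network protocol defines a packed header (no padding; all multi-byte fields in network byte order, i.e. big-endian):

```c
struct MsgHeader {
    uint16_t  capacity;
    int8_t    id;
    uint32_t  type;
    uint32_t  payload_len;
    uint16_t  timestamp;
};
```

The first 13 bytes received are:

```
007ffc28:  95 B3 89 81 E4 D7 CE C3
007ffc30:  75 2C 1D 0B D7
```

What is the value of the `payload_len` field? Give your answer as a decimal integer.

3279236125

`payload_len` follows `capacity` (2 B), `id` (1 B), `type` (4 B), so it starts at offset 2 + 1 + 4 = 7 and occupies 4 bytes.
Bytes at offsets 7..10: C3 75 2C 1D.
Big-endian stores the most-significant byte at the lowest address.
The bytes are already most-significant first: 0xC3752C1D.
0xC3752C1D = 3279236125.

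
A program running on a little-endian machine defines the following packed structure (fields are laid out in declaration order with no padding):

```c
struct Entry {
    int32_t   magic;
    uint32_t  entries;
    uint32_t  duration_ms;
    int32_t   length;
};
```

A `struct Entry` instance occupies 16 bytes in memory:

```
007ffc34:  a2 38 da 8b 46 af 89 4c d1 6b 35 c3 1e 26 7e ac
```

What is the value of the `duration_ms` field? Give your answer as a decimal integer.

`duration_ms` follows `magic` (4 B), `entries` (4 B), so it starts at offset 4 + 4 = 8 and occupies 4 bytes.
Bytes at offsets 8..11: D1 6B 35 C3.
Little-endian: lowest address holds the least-significant byte.
Reassemble most-significant byte first: C3 35 6B D1 → 0xC3356BD1.
0xC3356BD1 = 3275058129.

3275058129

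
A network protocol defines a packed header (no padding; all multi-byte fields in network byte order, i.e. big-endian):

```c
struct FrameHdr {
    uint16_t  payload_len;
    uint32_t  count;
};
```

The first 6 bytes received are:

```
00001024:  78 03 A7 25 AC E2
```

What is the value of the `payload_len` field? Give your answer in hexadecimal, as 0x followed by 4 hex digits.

0x7803

`payload_len` is the first field, at byte offset 0, occupying 2 bytes.
Bytes at offsets 0..1: 78 03.
In big-endian order the high byte comes first in memory.
The bytes are already most-significant first: 0x7803.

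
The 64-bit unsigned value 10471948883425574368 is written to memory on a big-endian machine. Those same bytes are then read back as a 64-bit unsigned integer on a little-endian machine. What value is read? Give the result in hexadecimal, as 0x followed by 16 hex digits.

0xE03DA1D606D65391

10471948883425574368 in 64-bit hexadecimal is 0x9153D606D6A13DE0.
Stored big-endian, the bytes at ascending addresses are 91 53 D6 06 D6 A1 3D E0.
Read back as little-endian, the first byte is least significant, giving 0xE03DA1D606D65391.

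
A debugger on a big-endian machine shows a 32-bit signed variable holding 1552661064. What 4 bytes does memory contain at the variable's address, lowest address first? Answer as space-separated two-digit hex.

5C 8B BA 48

1552661064 in hexadecimal, padded to 32 bits, is 0x5C8BBA48.
Split into bytes (most-significant first): 5C 8B BA 48.
In big-endian order the high byte comes first in memory.
So the memory order matches the most-significant-first order: 5C 8B BA 48.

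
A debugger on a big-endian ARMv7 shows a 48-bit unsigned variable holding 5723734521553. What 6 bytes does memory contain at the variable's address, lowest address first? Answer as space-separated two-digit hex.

05 34 A9 29 B6 D1

5723734521553 in hexadecimal, padded to 48 bits, is 0x0534A929B6D1.
Split into bytes (most-significant first): 05 34 A9 29 B6 D1.
Big-endian stores the most-significant byte at the lowest address.
So the memory order matches the most-significant-first order: 05 34 A9 29 B6 D1.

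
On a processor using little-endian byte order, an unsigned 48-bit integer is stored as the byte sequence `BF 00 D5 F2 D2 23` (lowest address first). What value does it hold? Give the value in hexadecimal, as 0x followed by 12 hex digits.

In little-endian order the low byte comes first in memory.
Reassemble most-significant byte first: 23 D2 F2 D5 00 BF → 0x23D2F2D500BF.

0x23D2F2D500BF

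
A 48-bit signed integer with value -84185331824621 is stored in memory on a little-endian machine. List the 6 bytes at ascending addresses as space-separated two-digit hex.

Two's complement of -84185331824621 in 48 bits: 84185331824621 = 0x4C90ECCC77ED; invert → 0xB36F13338812; add 1 → 0xB36F13338813.
Split into bytes (most-significant first): B3 6F 13 33 88 13.
Little-endian stores the least-significant byte at the lowest address.
So at ascending addresses the bytes are 13 88 33 13 6F B3.

13 88 33 13 6F B3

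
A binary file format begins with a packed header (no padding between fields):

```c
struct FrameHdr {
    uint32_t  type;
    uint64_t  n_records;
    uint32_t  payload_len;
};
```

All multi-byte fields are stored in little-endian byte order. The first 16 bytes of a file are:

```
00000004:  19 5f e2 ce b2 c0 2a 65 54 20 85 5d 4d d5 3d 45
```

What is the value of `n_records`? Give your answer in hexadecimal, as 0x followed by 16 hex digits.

`n_records` follows `type` (4 bytes), so it starts at byte offset 4 and occupies 8 bytes.
Bytes at offsets 4..11: B2 C0 2A 65 54 20 85 5D.
Little-endian: lowest address holds the least-significant byte.
Reassemble most-significant byte first: 5D 85 20 54 65 2A C0 B2 → 0x5D852054652AC0B2.

0x5D852054652AC0B2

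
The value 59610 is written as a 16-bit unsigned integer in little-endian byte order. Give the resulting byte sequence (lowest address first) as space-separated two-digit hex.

59610 in hexadecimal, padded to 16 bits, is 0xE8DA.
Split into bytes (most-significant first): E8 DA.
Little-endian stores the least-significant byte at the lowest address.
So at ascending addresses the bytes are DA E8.

DA E8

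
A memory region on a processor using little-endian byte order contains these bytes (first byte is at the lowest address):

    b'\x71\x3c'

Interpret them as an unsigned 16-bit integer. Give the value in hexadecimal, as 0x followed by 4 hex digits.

Little-endian: lowest address holds the least-significant byte.
Reassemble most-significant byte first: 3C 71 → 0x3C71.

0x3C71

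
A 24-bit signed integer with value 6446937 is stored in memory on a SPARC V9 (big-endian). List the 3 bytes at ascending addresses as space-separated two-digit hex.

62 5F 59

6446937 in hexadecimal, padded to 24 bits, is 0x625F59.
Split into bytes (most-significant first): 62 5F 59.
Big-endian stores the most-significant byte at the lowest address.
So the memory order matches the most-significant-first order: 62 5F 59.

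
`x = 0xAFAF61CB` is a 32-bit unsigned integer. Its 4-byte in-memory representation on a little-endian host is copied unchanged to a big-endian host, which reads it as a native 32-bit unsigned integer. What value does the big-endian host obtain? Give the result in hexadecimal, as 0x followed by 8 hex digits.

Stored little-endian, the bytes at ascending addresses are CB 61 AF AF.
Read back as big-endian, the last byte is least significant, giving 0xCB61AFAF.

0xCB61AFAF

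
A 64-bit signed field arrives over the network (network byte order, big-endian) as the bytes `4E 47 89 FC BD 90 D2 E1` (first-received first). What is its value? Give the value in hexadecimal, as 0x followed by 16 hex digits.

0x4E4789FCBD90D2E1

Big-endian stores the most-significant byte at the lowest address.
The bytes are already most-significant first: 0x4E4789FCBD90D2E1.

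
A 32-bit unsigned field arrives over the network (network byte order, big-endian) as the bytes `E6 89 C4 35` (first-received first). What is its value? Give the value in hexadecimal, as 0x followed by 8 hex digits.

0xE689C435

In big-endian order the high byte comes first in memory.
The bytes are already most-significant first: 0xE689C435.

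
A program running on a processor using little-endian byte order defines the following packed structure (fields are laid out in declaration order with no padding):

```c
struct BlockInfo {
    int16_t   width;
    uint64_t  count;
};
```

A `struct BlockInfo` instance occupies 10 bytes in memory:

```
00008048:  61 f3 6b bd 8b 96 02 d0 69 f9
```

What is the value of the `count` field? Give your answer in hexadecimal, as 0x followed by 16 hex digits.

0xF969D002968BBD6B

`count` follows `width` (2 bytes), so it starts at byte offset 2 and occupies 8 bytes.
Bytes at offsets 2..9: 6B BD 8B 96 02 D0 69 F9.
Little-endian stores the least-significant byte at the lowest address.
Reassemble most-significant byte first: F9 69 D0 02 96 8B BD 6B → 0xF969D002968BBD6B.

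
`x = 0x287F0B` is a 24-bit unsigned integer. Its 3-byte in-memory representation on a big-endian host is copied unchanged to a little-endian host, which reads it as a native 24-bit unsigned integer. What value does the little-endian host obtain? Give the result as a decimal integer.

753448

Stored big-endian, the bytes at ascending addresses are 28 7F 0B.
Read back as little-endian, the first byte is least significant, giving 0x0B7F28.
0x0B7F28 = 753448.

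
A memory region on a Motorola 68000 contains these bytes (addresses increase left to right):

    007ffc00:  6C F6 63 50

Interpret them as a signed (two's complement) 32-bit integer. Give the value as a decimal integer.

1828086608

Big-endian: lowest address holds the most-significant byte.
The bytes are already most-significant first: 0x6CF66350.
0x6CF66350 = 1828086608.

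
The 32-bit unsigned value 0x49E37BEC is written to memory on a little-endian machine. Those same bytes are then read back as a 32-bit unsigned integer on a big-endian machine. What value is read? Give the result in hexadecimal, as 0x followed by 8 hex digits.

Stored little-endian, the bytes at ascending addresses are EC 7B E3 49.
Read back as big-endian, the last byte is least significant, giving 0xEC7BE349.

0xEC7BE349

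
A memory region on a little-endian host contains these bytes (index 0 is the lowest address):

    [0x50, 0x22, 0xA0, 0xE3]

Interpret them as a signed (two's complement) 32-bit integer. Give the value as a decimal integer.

Little-endian stores the least-significant byte at the lowest address.
Reassemble most-significant byte first: E3 A0 22 50 → 0xE3A02250.
Top bit is set, so as a signed 32-bit value this is 0xE3A02250 − 2^32 = -476044720.

-476044720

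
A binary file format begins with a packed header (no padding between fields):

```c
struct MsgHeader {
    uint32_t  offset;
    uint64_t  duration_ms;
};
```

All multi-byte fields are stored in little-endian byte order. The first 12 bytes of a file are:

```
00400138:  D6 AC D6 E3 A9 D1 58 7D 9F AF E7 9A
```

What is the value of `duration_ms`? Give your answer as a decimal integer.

11162083300998697385

`duration_ms` follows `offset` (4 bytes), so it starts at byte offset 4 and occupies 8 bytes.
Bytes at offsets 4..11: A9 D1 58 7D 9F AF E7 9A.
Little-endian stores the least-significant byte at the lowest address.
Reassemble most-significant byte first: 9A E7 AF 9F 7D 58 D1 A9 → 0x9AE7AF9F7D58D1A9.
0x9AE7AF9F7D58D1A9 = 11162083300998697385.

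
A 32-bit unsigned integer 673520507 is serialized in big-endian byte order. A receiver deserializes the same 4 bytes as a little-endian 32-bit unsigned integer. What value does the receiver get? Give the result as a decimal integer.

2065376552

673520507 in 32-bit hexadecimal is 0x28251B7B.
Stored big-endian, the bytes at ascending addresses are 28 25 1B 7B.
Read back as little-endian, the first byte is least significant, giving 0x7B1B2528.
0x7B1B2528 = 2065376552.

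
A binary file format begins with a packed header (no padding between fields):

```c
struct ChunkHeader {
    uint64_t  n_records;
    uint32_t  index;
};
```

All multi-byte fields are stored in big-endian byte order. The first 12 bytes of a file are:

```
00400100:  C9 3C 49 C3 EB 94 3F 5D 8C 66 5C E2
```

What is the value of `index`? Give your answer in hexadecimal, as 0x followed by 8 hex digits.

`index` follows `n_records` (8 bytes), so it starts at byte offset 8 and occupies 4 bytes.
Bytes at offsets 8..11: 8C 66 5C E2.
Big-endian: lowest address holds the most-significant byte.
The bytes are already most-significant first: 0x8C665CE2.

0x8C665CE2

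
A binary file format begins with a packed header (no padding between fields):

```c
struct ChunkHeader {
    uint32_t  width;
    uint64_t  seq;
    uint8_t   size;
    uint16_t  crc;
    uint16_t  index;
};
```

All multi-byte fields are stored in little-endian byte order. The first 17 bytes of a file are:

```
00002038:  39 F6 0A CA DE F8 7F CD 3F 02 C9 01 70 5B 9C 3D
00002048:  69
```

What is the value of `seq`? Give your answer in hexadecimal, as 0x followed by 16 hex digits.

0x01C9023FCD7FF8DE

`seq` follows `width` (4 bytes), so it starts at byte offset 4 and occupies 8 bytes.
Bytes at offsets 4..11: DE F8 7F CD 3F 02 C9 01.
Little-endian: lowest address holds the least-significant byte.
Reassemble most-significant byte first: 01 C9 02 3F CD 7F F8 DE → 0x01C9023FCD7FF8DE.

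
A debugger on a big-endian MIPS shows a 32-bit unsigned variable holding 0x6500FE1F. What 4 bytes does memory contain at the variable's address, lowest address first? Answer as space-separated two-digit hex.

Split into bytes (most-significant first): 65 00 FE 1F.
Big-endian stores the most-significant byte at the lowest address.
So the memory order matches the most-significant-first order: 65 00 FE 1F.

65 00 FE 1F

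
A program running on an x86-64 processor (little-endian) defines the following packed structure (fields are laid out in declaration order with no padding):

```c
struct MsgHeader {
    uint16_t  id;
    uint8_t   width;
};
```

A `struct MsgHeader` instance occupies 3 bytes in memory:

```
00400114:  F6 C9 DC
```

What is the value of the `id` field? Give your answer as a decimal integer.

51702

`id` is the first field, at byte offset 0, occupying 2 bytes.
Bytes at offsets 0..1: F6 C9.
Little-endian stores the least-significant byte at the lowest address.
Reassemble most-significant byte first: C9 F6 → 0xC9F6.
0xC9F6 = 51702.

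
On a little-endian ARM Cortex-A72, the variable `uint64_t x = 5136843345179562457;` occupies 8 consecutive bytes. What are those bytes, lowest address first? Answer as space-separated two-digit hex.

5136843345179562457 in hexadecimal, padded to 64 bits, is 0x4749BBCE6841D1D9.
Split into bytes (most-significant first): 47 49 BB CE 68 41 D1 D9.
In little-endian order the low byte comes first in memory.
So at ascending addresses the bytes are D9 D1 41 68 CE BB 49 47.

D9 D1 41 68 CE BB 49 47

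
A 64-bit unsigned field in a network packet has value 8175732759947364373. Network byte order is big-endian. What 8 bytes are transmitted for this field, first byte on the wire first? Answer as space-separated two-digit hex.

71 76 09 A0 D7 2F C8 15

8175732759947364373 in hexadecimal, padded to 64 bits, is 0x717609A0D72FC815.
Split into bytes (most-significant first): 71 76 09 A0 D7 2F C8 15.
Big-endian stores the most-significant byte at the lowest address.
So the memory order matches the most-significant-first order: 71 76 09 A0 D7 2F C8 15.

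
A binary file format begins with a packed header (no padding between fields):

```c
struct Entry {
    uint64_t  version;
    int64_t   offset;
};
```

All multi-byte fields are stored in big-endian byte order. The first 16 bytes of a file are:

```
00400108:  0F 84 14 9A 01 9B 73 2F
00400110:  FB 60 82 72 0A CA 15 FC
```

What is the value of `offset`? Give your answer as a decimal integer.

`offset` follows `version` (8 bytes), so it starts at byte offset 8 and occupies 8 bytes.
Bytes at offsets 8..15: FB 60 82 72 0A CA 15 FC.
Big-endian: lowest address holds the most-significant byte.
The bytes are already most-significant first: 0xFB6082720ACA15FC.
Top bit is set, so as a signed 64-bit value this is 0xFB6082720ACA15FC − 2^64 = -333122946106518020.

-333122946106518020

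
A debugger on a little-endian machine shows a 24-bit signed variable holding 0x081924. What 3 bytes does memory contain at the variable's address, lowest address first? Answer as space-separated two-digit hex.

24 19 08

Split into bytes (most-significant first): 08 19 24.
Little-endian: lowest address holds the least-significant byte.
So at ascending addresses the bytes are 24 19 08.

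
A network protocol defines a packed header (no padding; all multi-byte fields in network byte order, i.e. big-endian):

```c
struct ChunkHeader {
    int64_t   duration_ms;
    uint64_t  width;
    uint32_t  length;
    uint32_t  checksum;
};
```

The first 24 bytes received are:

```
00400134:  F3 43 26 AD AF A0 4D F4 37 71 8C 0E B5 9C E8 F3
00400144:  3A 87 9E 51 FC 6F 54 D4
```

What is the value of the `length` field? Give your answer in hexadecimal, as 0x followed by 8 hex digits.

0x3A879E51

`length` follows `duration_ms` (8 B), `width` (8 B), so it starts at offset 8 + 8 = 16 and occupies 4 bytes.
Bytes at offsets 16..19: 3A 87 9E 51.
Big-endian: lowest address holds the most-significant byte.
The bytes are already most-significant first: 0x3A879E51.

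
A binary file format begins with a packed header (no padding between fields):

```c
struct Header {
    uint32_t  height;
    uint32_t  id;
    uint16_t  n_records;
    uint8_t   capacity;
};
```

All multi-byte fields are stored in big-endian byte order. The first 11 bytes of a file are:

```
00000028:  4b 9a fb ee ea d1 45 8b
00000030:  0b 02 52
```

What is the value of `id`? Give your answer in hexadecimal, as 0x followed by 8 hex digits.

`id` follows `height` (4 bytes), so it starts at byte offset 4 and occupies 4 bytes.
Bytes at offsets 4..7: EA D1 45 8B.
Big-endian: lowest address holds the most-significant byte.
The bytes are already most-significant first: 0xEAD1458B.

0xEAD1458B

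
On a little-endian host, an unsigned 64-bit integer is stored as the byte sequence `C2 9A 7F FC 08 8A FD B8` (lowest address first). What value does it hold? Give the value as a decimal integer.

13329962243287128770

In little-endian order the low byte comes first in memory.
Reassemble most-significant byte first: B8 FD 8A 08 FC 7F 9A C2 → 0xB8FD8A08FC7F9AC2.
0xB8FD8A08FC7F9AC2 = 13329962243287128770.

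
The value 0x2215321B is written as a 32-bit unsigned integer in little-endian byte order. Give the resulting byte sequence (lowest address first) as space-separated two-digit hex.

1B 32 15 22

Split into bytes (most-significant first): 22 15 32 1B.
Little-endian stores the least-significant byte at the lowest address.
So at ascending addresses the bytes are 1B 32 15 22.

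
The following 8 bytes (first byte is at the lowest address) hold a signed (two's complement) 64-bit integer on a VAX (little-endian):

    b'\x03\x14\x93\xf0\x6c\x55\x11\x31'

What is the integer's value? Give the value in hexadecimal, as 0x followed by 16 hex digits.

Little-endian stores the least-significant byte at the lowest address.
Reassemble most-significant byte first: 31 11 55 6C F0 93 14 03 → 0x3111556CF0931403.

0x3111556CF0931403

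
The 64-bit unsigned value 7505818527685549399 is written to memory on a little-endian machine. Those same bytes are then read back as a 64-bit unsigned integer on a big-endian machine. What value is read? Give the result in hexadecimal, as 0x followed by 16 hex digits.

7505818527685549399 in 64-bit hexadecimal is 0x682A062EF33E1D57.
Stored little-endian, the bytes at ascending addresses are 57 1D 3E F3 2E 06 2A 68.
Read back as big-endian, the last byte is least significant, giving 0x571D3EF32E062A68.

0x571D3EF32E062A68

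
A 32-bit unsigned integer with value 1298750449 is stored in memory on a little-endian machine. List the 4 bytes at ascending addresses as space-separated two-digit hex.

1298750449 in hexadecimal, padded to 32 bits, is 0x4D695BF1.
Split into bytes (most-significant first): 4D 69 5B F1.
In little-endian order the low byte comes first in memory.
So at ascending addresses the bytes are F1 5B 69 4D.

F1 5B 69 4D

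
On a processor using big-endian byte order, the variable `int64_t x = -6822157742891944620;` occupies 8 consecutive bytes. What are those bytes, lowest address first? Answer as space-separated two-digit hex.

A1 52 D3 AD 9D 3E B5 54

Two's complement of -6822157742891944620 in 64 bits: 6822157742891944620 = 0x5EAD2C5262C14AAC; invert → 0xA152D3AD9D3EB553; add 1 → 0xA152D3AD9D3EB554.
Split into bytes (most-significant first): A1 52 D3 AD 9D 3E B5 54.
In big-endian order the high byte comes first in memory.
So the memory order matches the most-significant-first order: A1 52 D3 AD 9D 3E B5 54.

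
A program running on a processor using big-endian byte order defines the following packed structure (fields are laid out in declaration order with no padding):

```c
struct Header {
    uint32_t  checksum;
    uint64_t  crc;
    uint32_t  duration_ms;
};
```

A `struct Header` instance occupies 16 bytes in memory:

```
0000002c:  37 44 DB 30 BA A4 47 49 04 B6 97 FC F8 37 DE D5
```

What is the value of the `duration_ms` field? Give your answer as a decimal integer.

`duration_ms` follows `checksum` (4 B), `crc` (8 B), so it starts at offset 4 + 8 = 12 and occupies 4 bytes.
Bytes at offsets 12..15: F8 37 DE D5.
Big-endian stores the most-significant byte at the lowest address.
The bytes are already most-significant first: 0xF837DED5.
0xF837DED5 = 4164411093.

4164411093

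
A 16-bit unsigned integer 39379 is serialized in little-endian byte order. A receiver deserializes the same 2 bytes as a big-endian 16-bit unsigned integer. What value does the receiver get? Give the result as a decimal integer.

54169

39379 in 16-bit hexadecimal is 0x99D3.
Stored little-endian, the bytes at ascending addresses are D3 99.
Read back as big-endian, the last byte is least significant, giving 0xD399.
0xD399 = 54169.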